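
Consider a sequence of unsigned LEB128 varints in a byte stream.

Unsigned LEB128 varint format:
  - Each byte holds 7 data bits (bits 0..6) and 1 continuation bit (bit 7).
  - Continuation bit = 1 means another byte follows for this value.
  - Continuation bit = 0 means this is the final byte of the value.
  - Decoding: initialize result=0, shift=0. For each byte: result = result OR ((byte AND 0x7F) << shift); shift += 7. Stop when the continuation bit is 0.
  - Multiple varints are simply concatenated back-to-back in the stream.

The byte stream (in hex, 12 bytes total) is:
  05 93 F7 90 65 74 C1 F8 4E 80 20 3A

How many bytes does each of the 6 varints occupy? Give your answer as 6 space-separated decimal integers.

  byte[0]=0x05 cont=0 payload=0x05=5: acc |= 5<<0 -> acc=5 shift=7 [end]
Varint 1: bytes[0:1] = 05 -> value 5 (1 byte(s))
  byte[1]=0x93 cont=1 payload=0x13=19: acc |= 19<<0 -> acc=19 shift=7
  byte[2]=0xF7 cont=1 payload=0x77=119: acc |= 119<<7 -> acc=15251 shift=14
  byte[3]=0x90 cont=1 payload=0x10=16: acc |= 16<<14 -> acc=277395 shift=21
  byte[4]=0x65 cont=0 payload=0x65=101: acc |= 101<<21 -> acc=212089747 shift=28 [end]
Varint 2: bytes[1:5] = 93 F7 90 65 -> value 212089747 (4 byte(s))
  byte[5]=0x74 cont=0 payload=0x74=116: acc |= 116<<0 -> acc=116 shift=7 [end]
Varint 3: bytes[5:6] = 74 -> value 116 (1 byte(s))
  byte[6]=0xC1 cont=1 payload=0x41=65: acc |= 65<<0 -> acc=65 shift=7
  byte[7]=0xF8 cont=1 payload=0x78=120: acc |= 120<<7 -> acc=15425 shift=14
  byte[8]=0x4E cont=0 payload=0x4E=78: acc |= 78<<14 -> acc=1293377 shift=21 [end]
Varint 4: bytes[6:9] = C1 F8 4E -> value 1293377 (3 byte(s))
  byte[9]=0x80 cont=1 payload=0x00=0: acc |= 0<<0 -> acc=0 shift=7
  byte[10]=0x20 cont=0 payload=0x20=32: acc |= 32<<7 -> acc=4096 shift=14 [end]
Varint 5: bytes[9:11] = 80 20 -> value 4096 (2 byte(s))
  byte[11]=0x3A cont=0 payload=0x3A=58: acc |= 58<<0 -> acc=58 shift=7 [end]
Varint 6: bytes[11:12] = 3A -> value 58 (1 byte(s))

Answer: 1 4 1 3 2 1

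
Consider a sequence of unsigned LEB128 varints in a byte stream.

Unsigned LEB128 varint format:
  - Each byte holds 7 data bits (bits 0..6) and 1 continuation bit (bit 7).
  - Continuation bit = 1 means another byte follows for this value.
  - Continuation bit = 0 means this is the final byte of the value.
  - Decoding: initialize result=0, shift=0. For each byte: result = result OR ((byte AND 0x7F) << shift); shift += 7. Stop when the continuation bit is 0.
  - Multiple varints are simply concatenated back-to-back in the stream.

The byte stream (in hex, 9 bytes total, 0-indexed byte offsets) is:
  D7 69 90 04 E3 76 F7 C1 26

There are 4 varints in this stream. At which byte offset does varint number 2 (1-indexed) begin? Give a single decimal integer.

Answer: 2

Derivation:
  byte[0]=0xD7 cont=1 payload=0x57=87: acc |= 87<<0 -> acc=87 shift=7
  byte[1]=0x69 cont=0 payload=0x69=105: acc |= 105<<7 -> acc=13527 shift=14 [end]
Varint 1: bytes[0:2] = D7 69 -> value 13527 (2 byte(s))
  byte[2]=0x90 cont=1 payload=0x10=16: acc |= 16<<0 -> acc=16 shift=7
  byte[3]=0x04 cont=0 payload=0x04=4: acc |= 4<<7 -> acc=528 shift=14 [end]
Varint 2: bytes[2:4] = 90 04 -> value 528 (2 byte(s))
  byte[4]=0xE3 cont=1 payload=0x63=99: acc |= 99<<0 -> acc=99 shift=7
  byte[5]=0x76 cont=0 payload=0x76=118: acc |= 118<<7 -> acc=15203 shift=14 [end]
Varint 3: bytes[4:6] = E3 76 -> value 15203 (2 byte(s))
  byte[6]=0xF7 cont=1 payload=0x77=119: acc |= 119<<0 -> acc=119 shift=7
  byte[7]=0xC1 cont=1 payload=0x41=65: acc |= 65<<7 -> acc=8439 shift=14
  byte[8]=0x26 cont=0 payload=0x26=38: acc |= 38<<14 -> acc=631031 shift=21 [end]
Varint 4: bytes[6:9] = F7 C1 26 -> value 631031 (3 byte(s))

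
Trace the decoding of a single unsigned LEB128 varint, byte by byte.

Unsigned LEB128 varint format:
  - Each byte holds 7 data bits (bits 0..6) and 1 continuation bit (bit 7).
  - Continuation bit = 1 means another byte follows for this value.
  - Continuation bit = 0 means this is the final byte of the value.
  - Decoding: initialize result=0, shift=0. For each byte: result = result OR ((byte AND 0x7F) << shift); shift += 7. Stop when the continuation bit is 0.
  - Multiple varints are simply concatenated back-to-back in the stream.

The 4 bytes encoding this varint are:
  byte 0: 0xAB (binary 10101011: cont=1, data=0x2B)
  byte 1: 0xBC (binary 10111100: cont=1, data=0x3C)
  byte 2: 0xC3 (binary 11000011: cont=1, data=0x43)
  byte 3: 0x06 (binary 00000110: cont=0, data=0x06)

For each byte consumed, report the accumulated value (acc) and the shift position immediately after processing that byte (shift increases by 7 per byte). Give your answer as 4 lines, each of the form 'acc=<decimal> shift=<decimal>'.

byte 0=0xAB: payload=0x2B=43, contrib = 43<<0 = 43; acc -> 43, shift -> 7
byte 1=0xBC: payload=0x3C=60, contrib = 60<<7 = 7680; acc -> 7723, shift -> 14
byte 2=0xC3: payload=0x43=67, contrib = 67<<14 = 1097728; acc -> 1105451, shift -> 21
byte 3=0x06: payload=0x06=6, contrib = 6<<21 = 12582912; acc -> 13688363, shift -> 28

Answer: acc=43 shift=7
acc=7723 shift=14
acc=1105451 shift=21
acc=13688363 shift=28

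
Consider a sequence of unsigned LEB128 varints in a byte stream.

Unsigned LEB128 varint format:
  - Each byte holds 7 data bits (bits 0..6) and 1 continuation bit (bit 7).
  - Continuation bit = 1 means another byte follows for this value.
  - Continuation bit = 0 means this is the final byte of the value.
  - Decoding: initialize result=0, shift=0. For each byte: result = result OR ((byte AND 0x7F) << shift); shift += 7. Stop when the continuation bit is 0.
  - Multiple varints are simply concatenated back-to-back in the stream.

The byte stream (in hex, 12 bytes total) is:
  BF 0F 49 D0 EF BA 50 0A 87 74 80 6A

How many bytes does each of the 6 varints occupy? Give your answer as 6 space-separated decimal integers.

Answer: 2 1 4 1 2 2

Derivation:
  byte[0]=0xBF cont=1 payload=0x3F=63: acc |= 63<<0 -> acc=63 shift=7
  byte[1]=0x0F cont=0 payload=0x0F=15: acc |= 15<<7 -> acc=1983 shift=14 [end]
Varint 1: bytes[0:2] = BF 0F -> value 1983 (2 byte(s))
  byte[2]=0x49 cont=0 payload=0x49=73: acc |= 73<<0 -> acc=73 shift=7 [end]
Varint 2: bytes[2:3] = 49 -> value 73 (1 byte(s))
  byte[3]=0xD0 cont=1 payload=0x50=80: acc |= 80<<0 -> acc=80 shift=7
  byte[4]=0xEF cont=1 payload=0x6F=111: acc |= 111<<7 -> acc=14288 shift=14
  byte[5]=0xBA cont=1 payload=0x3A=58: acc |= 58<<14 -> acc=964560 shift=21
  byte[6]=0x50 cont=0 payload=0x50=80: acc |= 80<<21 -> acc=168736720 shift=28 [end]
Varint 3: bytes[3:7] = D0 EF BA 50 -> value 168736720 (4 byte(s))
  byte[7]=0x0A cont=0 payload=0x0A=10: acc |= 10<<0 -> acc=10 shift=7 [end]
Varint 4: bytes[7:8] = 0A -> value 10 (1 byte(s))
  byte[8]=0x87 cont=1 payload=0x07=7: acc |= 7<<0 -> acc=7 shift=7
  byte[9]=0x74 cont=0 payload=0x74=116: acc |= 116<<7 -> acc=14855 shift=14 [end]
Varint 5: bytes[8:10] = 87 74 -> value 14855 (2 byte(s))
  byte[10]=0x80 cont=1 payload=0x00=0: acc |= 0<<0 -> acc=0 shift=7
  byte[11]=0x6A cont=0 payload=0x6A=106: acc |= 106<<7 -> acc=13568 shift=14 [end]
Varint 6: bytes[10:12] = 80 6A -> value 13568 (2 byte(s))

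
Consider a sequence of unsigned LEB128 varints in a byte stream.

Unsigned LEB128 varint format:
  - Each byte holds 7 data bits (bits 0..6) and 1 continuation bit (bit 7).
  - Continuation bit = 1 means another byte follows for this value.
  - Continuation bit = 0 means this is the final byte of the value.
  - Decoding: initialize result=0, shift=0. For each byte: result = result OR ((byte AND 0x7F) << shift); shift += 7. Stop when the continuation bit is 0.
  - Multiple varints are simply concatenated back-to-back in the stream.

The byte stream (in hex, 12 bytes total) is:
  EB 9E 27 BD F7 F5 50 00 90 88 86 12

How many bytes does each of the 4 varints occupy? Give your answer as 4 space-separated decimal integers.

  byte[0]=0xEB cont=1 payload=0x6B=107: acc |= 107<<0 -> acc=107 shift=7
  byte[1]=0x9E cont=1 payload=0x1E=30: acc |= 30<<7 -> acc=3947 shift=14
  byte[2]=0x27 cont=0 payload=0x27=39: acc |= 39<<14 -> acc=642923 shift=21 [end]
Varint 1: bytes[0:3] = EB 9E 27 -> value 642923 (3 byte(s))
  byte[3]=0xBD cont=1 payload=0x3D=61: acc |= 61<<0 -> acc=61 shift=7
  byte[4]=0xF7 cont=1 payload=0x77=119: acc |= 119<<7 -> acc=15293 shift=14
  byte[5]=0xF5 cont=1 payload=0x75=117: acc |= 117<<14 -> acc=1932221 shift=21
  byte[6]=0x50 cont=0 payload=0x50=80: acc |= 80<<21 -> acc=169704381 shift=28 [end]
Varint 2: bytes[3:7] = BD F7 F5 50 -> value 169704381 (4 byte(s))
  byte[7]=0x00 cont=0 payload=0x00=0: acc |= 0<<0 -> acc=0 shift=7 [end]
Varint 3: bytes[7:8] = 00 -> value 0 (1 byte(s))
  byte[8]=0x90 cont=1 payload=0x10=16: acc |= 16<<0 -> acc=16 shift=7
  byte[9]=0x88 cont=1 payload=0x08=8: acc |= 8<<7 -> acc=1040 shift=14
  byte[10]=0x86 cont=1 payload=0x06=6: acc |= 6<<14 -> acc=99344 shift=21
  byte[11]=0x12 cont=0 payload=0x12=18: acc |= 18<<21 -> acc=37848080 shift=28 [end]
Varint 4: bytes[8:12] = 90 88 86 12 -> value 37848080 (4 byte(s))

Answer: 3 4 1 4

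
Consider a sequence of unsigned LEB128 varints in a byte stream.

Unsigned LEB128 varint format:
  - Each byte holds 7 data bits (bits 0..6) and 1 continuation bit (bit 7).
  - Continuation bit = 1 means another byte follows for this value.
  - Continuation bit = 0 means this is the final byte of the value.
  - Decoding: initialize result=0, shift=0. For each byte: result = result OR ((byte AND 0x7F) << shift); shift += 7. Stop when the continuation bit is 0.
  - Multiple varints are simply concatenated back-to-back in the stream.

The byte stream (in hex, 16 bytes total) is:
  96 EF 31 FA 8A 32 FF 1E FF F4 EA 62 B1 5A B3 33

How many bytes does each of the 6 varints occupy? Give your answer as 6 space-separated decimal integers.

  byte[0]=0x96 cont=1 payload=0x16=22: acc |= 22<<0 -> acc=22 shift=7
  byte[1]=0xEF cont=1 payload=0x6F=111: acc |= 111<<7 -> acc=14230 shift=14
  byte[2]=0x31 cont=0 payload=0x31=49: acc |= 49<<14 -> acc=817046 shift=21 [end]
Varint 1: bytes[0:3] = 96 EF 31 -> value 817046 (3 byte(s))
  byte[3]=0xFA cont=1 payload=0x7A=122: acc |= 122<<0 -> acc=122 shift=7
  byte[4]=0x8A cont=1 payload=0x0A=10: acc |= 10<<7 -> acc=1402 shift=14
  byte[5]=0x32 cont=0 payload=0x32=50: acc |= 50<<14 -> acc=820602 shift=21 [end]
Varint 2: bytes[3:6] = FA 8A 32 -> value 820602 (3 byte(s))
  byte[6]=0xFF cont=1 payload=0x7F=127: acc |= 127<<0 -> acc=127 shift=7
  byte[7]=0x1E cont=0 payload=0x1E=30: acc |= 30<<7 -> acc=3967 shift=14 [end]
Varint 3: bytes[6:8] = FF 1E -> value 3967 (2 byte(s))
  byte[8]=0xFF cont=1 payload=0x7F=127: acc |= 127<<0 -> acc=127 shift=7
  byte[9]=0xF4 cont=1 payload=0x74=116: acc |= 116<<7 -> acc=14975 shift=14
  byte[10]=0xEA cont=1 payload=0x6A=106: acc |= 106<<14 -> acc=1751679 shift=21
  byte[11]=0x62 cont=0 payload=0x62=98: acc |= 98<<21 -> acc=207272575 shift=28 [end]
Varint 4: bytes[8:12] = FF F4 EA 62 -> value 207272575 (4 byte(s))
  byte[12]=0xB1 cont=1 payload=0x31=49: acc |= 49<<0 -> acc=49 shift=7
  byte[13]=0x5A cont=0 payload=0x5A=90: acc |= 90<<7 -> acc=11569 shift=14 [end]
Varint 5: bytes[12:14] = B1 5A -> value 11569 (2 byte(s))
  byte[14]=0xB3 cont=1 payload=0x33=51: acc |= 51<<0 -> acc=51 shift=7
  byte[15]=0x33 cont=0 payload=0x33=51: acc |= 51<<7 -> acc=6579 shift=14 [end]
Varint 6: bytes[14:16] = B3 33 -> value 6579 (2 byte(s))

Answer: 3 3 2 4 2 2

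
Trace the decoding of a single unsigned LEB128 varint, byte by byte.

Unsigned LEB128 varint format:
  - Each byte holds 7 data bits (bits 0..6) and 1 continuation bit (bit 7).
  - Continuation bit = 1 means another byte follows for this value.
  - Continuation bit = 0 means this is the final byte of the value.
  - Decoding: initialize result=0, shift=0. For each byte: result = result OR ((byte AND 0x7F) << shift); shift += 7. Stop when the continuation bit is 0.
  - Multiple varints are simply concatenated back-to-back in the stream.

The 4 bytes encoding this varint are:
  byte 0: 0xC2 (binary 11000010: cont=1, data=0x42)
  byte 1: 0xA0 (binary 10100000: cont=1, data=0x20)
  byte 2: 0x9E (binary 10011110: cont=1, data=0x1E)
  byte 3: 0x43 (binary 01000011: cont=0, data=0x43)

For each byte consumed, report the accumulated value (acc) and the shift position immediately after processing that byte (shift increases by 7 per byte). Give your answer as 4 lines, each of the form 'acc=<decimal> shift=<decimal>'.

Answer: acc=66 shift=7
acc=4162 shift=14
acc=495682 shift=21
acc=141004866 shift=28

Derivation:
byte 0=0xC2: payload=0x42=66, contrib = 66<<0 = 66; acc -> 66, shift -> 7
byte 1=0xA0: payload=0x20=32, contrib = 32<<7 = 4096; acc -> 4162, shift -> 14
byte 2=0x9E: payload=0x1E=30, contrib = 30<<14 = 491520; acc -> 495682, shift -> 21
byte 3=0x43: payload=0x43=67, contrib = 67<<21 = 140509184; acc -> 141004866, shift -> 28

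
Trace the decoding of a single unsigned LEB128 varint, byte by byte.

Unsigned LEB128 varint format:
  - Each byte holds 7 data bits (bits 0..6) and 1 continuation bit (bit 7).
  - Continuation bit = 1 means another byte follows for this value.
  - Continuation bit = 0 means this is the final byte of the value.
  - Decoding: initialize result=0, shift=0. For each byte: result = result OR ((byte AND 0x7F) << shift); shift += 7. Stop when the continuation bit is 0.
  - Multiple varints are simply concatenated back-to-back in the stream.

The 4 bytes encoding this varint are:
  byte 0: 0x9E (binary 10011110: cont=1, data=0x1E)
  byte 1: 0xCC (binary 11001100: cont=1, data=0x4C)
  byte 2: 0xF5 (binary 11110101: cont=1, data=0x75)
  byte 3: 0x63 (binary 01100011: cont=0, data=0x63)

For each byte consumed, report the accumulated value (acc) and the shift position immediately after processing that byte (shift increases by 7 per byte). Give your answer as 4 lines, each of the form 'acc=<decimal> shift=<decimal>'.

Answer: acc=30 shift=7
acc=9758 shift=14
acc=1926686 shift=21
acc=209544734 shift=28

Derivation:
byte 0=0x9E: payload=0x1E=30, contrib = 30<<0 = 30; acc -> 30, shift -> 7
byte 1=0xCC: payload=0x4C=76, contrib = 76<<7 = 9728; acc -> 9758, shift -> 14
byte 2=0xF5: payload=0x75=117, contrib = 117<<14 = 1916928; acc -> 1926686, shift -> 21
byte 3=0x63: payload=0x63=99, contrib = 99<<21 = 207618048; acc -> 209544734, shift -> 28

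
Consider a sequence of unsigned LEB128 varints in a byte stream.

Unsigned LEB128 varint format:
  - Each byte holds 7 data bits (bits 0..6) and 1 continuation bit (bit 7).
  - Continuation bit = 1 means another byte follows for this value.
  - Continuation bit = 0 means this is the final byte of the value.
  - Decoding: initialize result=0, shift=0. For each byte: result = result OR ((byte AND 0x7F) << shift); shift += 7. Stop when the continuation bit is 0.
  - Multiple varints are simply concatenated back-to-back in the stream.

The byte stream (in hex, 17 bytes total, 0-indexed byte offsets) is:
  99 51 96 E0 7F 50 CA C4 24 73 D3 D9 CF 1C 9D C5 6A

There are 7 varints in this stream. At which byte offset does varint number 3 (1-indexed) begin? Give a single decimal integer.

Answer: 5

Derivation:
  byte[0]=0x99 cont=1 payload=0x19=25: acc |= 25<<0 -> acc=25 shift=7
  byte[1]=0x51 cont=0 payload=0x51=81: acc |= 81<<7 -> acc=10393 shift=14 [end]
Varint 1: bytes[0:2] = 99 51 -> value 10393 (2 byte(s))
  byte[2]=0x96 cont=1 payload=0x16=22: acc |= 22<<0 -> acc=22 shift=7
  byte[3]=0xE0 cont=1 payload=0x60=96: acc |= 96<<7 -> acc=12310 shift=14
  byte[4]=0x7F cont=0 payload=0x7F=127: acc |= 127<<14 -> acc=2093078 shift=21 [end]
Varint 2: bytes[2:5] = 96 E0 7F -> value 2093078 (3 byte(s))
  byte[5]=0x50 cont=0 payload=0x50=80: acc |= 80<<0 -> acc=80 shift=7 [end]
Varint 3: bytes[5:6] = 50 -> value 80 (1 byte(s))
  byte[6]=0xCA cont=1 payload=0x4A=74: acc |= 74<<0 -> acc=74 shift=7
  byte[7]=0xC4 cont=1 payload=0x44=68: acc |= 68<<7 -> acc=8778 shift=14
  byte[8]=0x24 cont=0 payload=0x24=36: acc |= 36<<14 -> acc=598602 shift=21 [end]
Varint 4: bytes[6:9] = CA C4 24 -> value 598602 (3 byte(s))
  byte[9]=0x73 cont=0 payload=0x73=115: acc |= 115<<0 -> acc=115 shift=7 [end]
Varint 5: bytes[9:10] = 73 -> value 115 (1 byte(s))
  byte[10]=0xD3 cont=1 payload=0x53=83: acc |= 83<<0 -> acc=83 shift=7
  byte[11]=0xD9 cont=1 payload=0x59=89: acc |= 89<<7 -> acc=11475 shift=14
  byte[12]=0xCF cont=1 payload=0x4F=79: acc |= 79<<14 -> acc=1305811 shift=21
  byte[13]=0x1C cont=0 payload=0x1C=28: acc |= 28<<21 -> acc=60026067 shift=28 [end]
Varint 6: bytes[10:14] = D3 D9 CF 1C -> value 60026067 (4 byte(s))
  byte[14]=0x9D cont=1 payload=0x1D=29: acc |= 29<<0 -> acc=29 shift=7
  byte[15]=0xC5 cont=1 payload=0x45=69: acc |= 69<<7 -> acc=8861 shift=14
  byte[16]=0x6A cont=0 payload=0x6A=106: acc |= 106<<14 -> acc=1745565 shift=21 [end]
Varint 7: bytes[14:17] = 9D C5 6A -> value 1745565 (3 byte(s))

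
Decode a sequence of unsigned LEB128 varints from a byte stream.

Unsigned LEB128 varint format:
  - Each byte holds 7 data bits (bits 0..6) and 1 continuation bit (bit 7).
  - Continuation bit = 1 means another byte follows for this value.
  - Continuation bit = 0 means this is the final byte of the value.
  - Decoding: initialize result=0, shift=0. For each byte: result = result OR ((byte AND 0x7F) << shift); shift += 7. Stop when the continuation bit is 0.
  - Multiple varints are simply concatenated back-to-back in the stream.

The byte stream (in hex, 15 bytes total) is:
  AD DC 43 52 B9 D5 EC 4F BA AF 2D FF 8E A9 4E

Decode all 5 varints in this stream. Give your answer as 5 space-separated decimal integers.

  byte[0]=0xAD cont=1 payload=0x2D=45: acc |= 45<<0 -> acc=45 shift=7
  byte[1]=0xDC cont=1 payload=0x5C=92: acc |= 92<<7 -> acc=11821 shift=14
  byte[2]=0x43 cont=0 payload=0x43=67: acc |= 67<<14 -> acc=1109549 shift=21 [end]
Varint 1: bytes[0:3] = AD DC 43 -> value 1109549 (3 byte(s))
  byte[3]=0x52 cont=0 payload=0x52=82: acc |= 82<<0 -> acc=82 shift=7 [end]
Varint 2: bytes[3:4] = 52 -> value 82 (1 byte(s))
  byte[4]=0xB9 cont=1 payload=0x39=57: acc |= 57<<0 -> acc=57 shift=7
  byte[5]=0xD5 cont=1 payload=0x55=85: acc |= 85<<7 -> acc=10937 shift=14
  byte[6]=0xEC cont=1 payload=0x6C=108: acc |= 108<<14 -> acc=1780409 shift=21
  byte[7]=0x4F cont=0 payload=0x4F=79: acc |= 79<<21 -> acc=167455417 shift=28 [end]
Varint 3: bytes[4:8] = B9 D5 EC 4F -> value 167455417 (4 byte(s))
  byte[8]=0xBA cont=1 payload=0x3A=58: acc |= 58<<0 -> acc=58 shift=7
  byte[9]=0xAF cont=1 payload=0x2F=47: acc |= 47<<7 -> acc=6074 shift=14
  byte[10]=0x2D cont=0 payload=0x2D=45: acc |= 45<<14 -> acc=743354 shift=21 [end]
Varint 4: bytes[8:11] = BA AF 2D -> value 743354 (3 byte(s))
  byte[11]=0xFF cont=1 payload=0x7F=127: acc |= 127<<0 -> acc=127 shift=7
  byte[12]=0x8E cont=1 payload=0x0E=14: acc |= 14<<7 -> acc=1919 shift=14
  byte[13]=0xA9 cont=1 payload=0x29=41: acc |= 41<<14 -> acc=673663 shift=21
  byte[14]=0x4E cont=0 payload=0x4E=78: acc |= 78<<21 -> acc=164251519 shift=28 [end]
Varint 5: bytes[11:15] = FF 8E A9 4E -> value 164251519 (4 byte(s))

Answer: 1109549 82 167455417 743354 164251519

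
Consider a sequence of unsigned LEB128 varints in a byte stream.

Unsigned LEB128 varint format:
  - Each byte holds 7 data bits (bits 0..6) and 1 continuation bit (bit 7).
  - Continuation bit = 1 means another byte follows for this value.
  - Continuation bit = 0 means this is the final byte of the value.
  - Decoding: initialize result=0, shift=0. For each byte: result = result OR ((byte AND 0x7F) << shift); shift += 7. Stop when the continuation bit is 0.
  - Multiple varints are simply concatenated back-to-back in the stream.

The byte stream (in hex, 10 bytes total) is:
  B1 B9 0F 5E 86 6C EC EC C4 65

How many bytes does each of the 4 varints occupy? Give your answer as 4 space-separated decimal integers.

  byte[0]=0xB1 cont=1 payload=0x31=49: acc |= 49<<0 -> acc=49 shift=7
  byte[1]=0xB9 cont=1 payload=0x39=57: acc |= 57<<7 -> acc=7345 shift=14
  byte[2]=0x0F cont=0 payload=0x0F=15: acc |= 15<<14 -> acc=253105 shift=21 [end]
Varint 1: bytes[0:3] = B1 B9 0F -> value 253105 (3 byte(s))
  byte[3]=0x5E cont=0 payload=0x5E=94: acc |= 94<<0 -> acc=94 shift=7 [end]
Varint 2: bytes[3:4] = 5E -> value 94 (1 byte(s))
  byte[4]=0x86 cont=1 payload=0x06=6: acc |= 6<<0 -> acc=6 shift=7
  byte[5]=0x6C cont=0 payload=0x6C=108: acc |= 108<<7 -> acc=13830 shift=14 [end]
Varint 3: bytes[4:6] = 86 6C -> value 13830 (2 byte(s))
  byte[6]=0xEC cont=1 payload=0x6C=108: acc |= 108<<0 -> acc=108 shift=7
  byte[7]=0xEC cont=1 payload=0x6C=108: acc |= 108<<7 -> acc=13932 shift=14
  byte[8]=0xC4 cont=1 payload=0x44=68: acc |= 68<<14 -> acc=1128044 shift=21
  byte[9]=0x65 cont=0 payload=0x65=101: acc |= 101<<21 -> acc=212940396 shift=28 [end]
Varint 4: bytes[6:10] = EC EC C4 65 -> value 212940396 (4 byte(s))

Answer: 3 1 2 4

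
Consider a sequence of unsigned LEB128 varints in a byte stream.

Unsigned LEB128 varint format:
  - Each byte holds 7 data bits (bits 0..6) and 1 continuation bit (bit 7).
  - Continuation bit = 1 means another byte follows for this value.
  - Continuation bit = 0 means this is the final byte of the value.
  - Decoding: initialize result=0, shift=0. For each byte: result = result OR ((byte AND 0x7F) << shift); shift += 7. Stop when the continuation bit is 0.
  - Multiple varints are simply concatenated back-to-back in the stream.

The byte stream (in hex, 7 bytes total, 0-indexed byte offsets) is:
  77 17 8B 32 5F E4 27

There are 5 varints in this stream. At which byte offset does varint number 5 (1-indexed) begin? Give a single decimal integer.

Answer: 5

Derivation:
  byte[0]=0x77 cont=0 payload=0x77=119: acc |= 119<<0 -> acc=119 shift=7 [end]
Varint 1: bytes[0:1] = 77 -> value 119 (1 byte(s))
  byte[1]=0x17 cont=0 payload=0x17=23: acc |= 23<<0 -> acc=23 shift=7 [end]
Varint 2: bytes[1:2] = 17 -> value 23 (1 byte(s))
  byte[2]=0x8B cont=1 payload=0x0B=11: acc |= 11<<0 -> acc=11 shift=7
  byte[3]=0x32 cont=0 payload=0x32=50: acc |= 50<<7 -> acc=6411 shift=14 [end]
Varint 3: bytes[2:4] = 8B 32 -> value 6411 (2 byte(s))
  byte[4]=0x5F cont=0 payload=0x5F=95: acc |= 95<<0 -> acc=95 shift=7 [end]
Varint 4: bytes[4:5] = 5F -> value 95 (1 byte(s))
  byte[5]=0xE4 cont=1 payload=0x64=100: acc |= 100<<0 -> acc=100 shift=7
  byte[6]=0x27 cont=0 payload=0x27=39: acc |= 39<<7 -> acc=5092 shift=14 [end]
Varint 5: bytes[5:7] = E4 27 -> value 5092 (2 byte(s))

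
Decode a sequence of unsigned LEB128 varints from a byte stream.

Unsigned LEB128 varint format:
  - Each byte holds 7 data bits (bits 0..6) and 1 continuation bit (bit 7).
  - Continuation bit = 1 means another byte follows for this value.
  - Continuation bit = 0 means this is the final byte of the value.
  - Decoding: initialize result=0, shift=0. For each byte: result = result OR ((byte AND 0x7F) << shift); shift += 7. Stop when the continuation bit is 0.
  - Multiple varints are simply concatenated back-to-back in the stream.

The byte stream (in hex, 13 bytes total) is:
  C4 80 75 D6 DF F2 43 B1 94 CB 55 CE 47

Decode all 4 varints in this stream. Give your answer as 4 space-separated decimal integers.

  byte[0]=0xC4 cont=1 payload=0x44=68: acc |= 68<<0 -> acc=68 shift=7
  byte[1]=0x80 cont=1 payload=0x00=0: acc |= 0<<7 -> acc=68 shift=14
  byte[2]=0x75 cont=0 payload=0x75=117: acc |= 117<<14 -> acc=1916996 shift=21 [end]
Varint 1: bytes[0:3] = C4 80 75 -> value 1916996 (3 byte(s))
  byte[3]=0xD6 cont=1 payload=0x56=86: acc |= 86<<0 -> acc=86 shift=7
  byte[4]=0xDF cont=1 payload=0x5F=95: acc |= 95<<7 -> acc=12246 shift=14
  byte[5]=0xF2 cont=1 payload=0x72=114: acc |= 114<<14 -> acc=1880022 shift=21
  byte[6]=0x43 cont=0 payload=0x43=67: acc |= 67<<21 -> acc=142389206 shift=28 [end]
Varint 2: bytes[3:7] = D6 DF F2 43 -> value 142389206 (4 byte(s))
  byte[7]=0xB1 cont=1 payload=0x31=49: acc |= 49<<0 -> acc=49 shift=7
  byte[8]=0x94 cont=1 payload=0x14=20: acc |= 20<<7 -> acc=2609 shift=14
  byte[9]=0xCB cont=1 payload=0x4B=75: acc |= 75<<14 -> acc=1231409 shift=21
  byte[10]=0x55 cont=0 payload=0x55=85: acc |= 85<<21 -> acc=179489329 shift=28 [end]
Varint 3: bytes[7:11] = B1 94 CB 55 -> value 179489329 (4 byte(s))
  byte[11]=0xCE cont=1 payload=0x4E=78: acc |= 78<<0 -> acc=78 shift=7
  byte[12]=0x47 cont=0 payload=0x47=71: acc |= 71<<7 -> acc=9166 shift=14 [end]
Varint 4: bytes[11:13] = CE 47 -> value 9166 (2 byte(s))

Answer: 1916996 142389206 179489329 9166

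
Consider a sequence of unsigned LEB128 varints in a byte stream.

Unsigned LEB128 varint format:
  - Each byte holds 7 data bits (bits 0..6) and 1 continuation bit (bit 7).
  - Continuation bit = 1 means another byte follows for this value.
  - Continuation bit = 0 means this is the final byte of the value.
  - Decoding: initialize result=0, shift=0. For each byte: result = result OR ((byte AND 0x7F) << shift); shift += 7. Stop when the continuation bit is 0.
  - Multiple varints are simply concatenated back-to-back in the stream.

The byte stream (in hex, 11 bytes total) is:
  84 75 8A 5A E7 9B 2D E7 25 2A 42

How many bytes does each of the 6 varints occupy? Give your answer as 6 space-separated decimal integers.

Answer: 2 2 3 2 1 1

Derivation:
  byte[0]=0x84 cont=1 payload=0x04=4: acc |= 4<<0 -> acc=4 shift=7
  byte[1]=0x75 cont=0 payload=0x75=117: acc |= 117<<7 -> acc=14980 shift=14 [end]
Varint 1: bytes[0:2] = 84 75 -> value 14980 (2 byte(s))
  byte[2]=0x8A cont=1 payload=0x0A=10: acc |= 10<<0 -> acc=10 shift=7
  byte[3]=0x5A cont=0 payload=0x5A=90: acc |= 90<<7 -> acc=11530 shift=14 [end]
Varint 2: bytes[2:4] = 8A 5A -> value 11530 (2 byte(s))
  byte[4]=0xE7 cont=1 payload=0x67=103: acc |= 103<<0 -> acc=103 shift=7
  byte[5]=0x9B cont=1 payload=0x1B=27: acc |= 27<<7 -> acc=3559 shift=14
  byte[6]=0x2D cont=0 payload=0x2D=45: acc |= 45<<14 -> acc=740839 shift=21 [end]
Varint 3: bytes[4:7] = E7 9B 2D -> value 740839 (3 byte(s))
  byte[7]=0xE7 cont=1 payload=0x67=103: acc |= 103<<0 -> acc=103 shift=7
  byte[8]=0x25 cont=0 payload=0x25=37: acc |= 37<<7 -> acc=4839 shift=14 [end]
Varint 4: bytes[7:9] = E7 25 -> value 4839 (2 byte(s))
  byte[9]=0x2A cont=0 payload=0x2A=42: acc |= 42<<0 -> acc=42 shift=7 [end]
Varint 5: bytes[9:10] = 2A -> value 42 (1 byte(s))
  byte[10]=0x42 cont=0 payload=0x42=66: acc |= 66<<0 -> acc=66 shift=7 [end]
Varint 6: bytes[10:11] = 42 -> value 66 (1 byte(s))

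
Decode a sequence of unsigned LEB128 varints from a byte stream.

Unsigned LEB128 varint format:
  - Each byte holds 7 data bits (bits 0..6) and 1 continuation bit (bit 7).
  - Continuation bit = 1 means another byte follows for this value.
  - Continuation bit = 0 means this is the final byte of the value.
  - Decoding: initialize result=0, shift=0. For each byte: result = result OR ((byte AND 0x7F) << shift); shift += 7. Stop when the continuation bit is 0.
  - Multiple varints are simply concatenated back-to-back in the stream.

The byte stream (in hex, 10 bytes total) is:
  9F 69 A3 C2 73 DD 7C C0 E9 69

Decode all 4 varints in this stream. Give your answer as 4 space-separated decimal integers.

Answer: 13471 1892643 15965 1733824

Derivation:
  byte[0]=0x9F cont=1 payload=0x1F=31: acc |= 31<<0 -> acc=31 shift=7
  byte[1]=0x69 cont=0 payload=0x69=105: acc |= 105<<7 -> acc=13471 shift=14 [end]
Varint 1: bytes[0:2] = 9F 69 -> value 13471 (2 byte(s))
  byte[2]=0xA3 cont=1 payload=0x23=35: acc |= 35<<0 -> acc=35 shift=7
  byte[3]=0xC2 cont=1 payload=0x42=66: acc |= 66<<7 -> acc=8483 shift=14
  byte[4]=0x73 cont=0 payload=0x73=115: acc |= 115<<14 -> acc=1892643 shift=21 [end]
Varint 2: bytes[2:5] = A3 C2 73 -> value 1892643 (3 byte(s))
  byte[5]=0xDD cont=1 payload=0x5D=93: acc |= 93<<0 -> acc=93 shift=7
  byte[6]=0x7C cont=0 payload=0x7C=124: acc |= 124<<7 -> acc=15965 shift=14 [end]
Varint 3: bytes[5:7] = DD 7C -> value 15965 (2 byte(s))
  byte[7]=0xC0 cont=1 payload=0x40=64: acc |= 64<<0 -> acc=64 shift=7
  byte[8]=0xE9 cont=1 payload=0x69=105: acc |= 105<<7 -> acc=13504 shift=14
  byte[9]=0x69 cont=0 payload=0x69=105: acc |= 105<<14 -> acc=1733824 shift=21 [end]
Varint 4: bytes[7:10] = C0 E9 69 -> value 1733824 (3 byte(s))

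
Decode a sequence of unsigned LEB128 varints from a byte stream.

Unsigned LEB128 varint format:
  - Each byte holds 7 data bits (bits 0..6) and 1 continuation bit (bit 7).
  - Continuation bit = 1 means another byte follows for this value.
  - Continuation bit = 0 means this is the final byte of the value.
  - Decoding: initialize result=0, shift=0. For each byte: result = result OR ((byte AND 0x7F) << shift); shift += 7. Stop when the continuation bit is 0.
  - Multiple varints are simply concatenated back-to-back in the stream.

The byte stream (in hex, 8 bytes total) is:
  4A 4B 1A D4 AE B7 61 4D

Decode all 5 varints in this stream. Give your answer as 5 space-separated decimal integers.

  byte[0]=0x4A cont=0 payload=0x4A=74: acc |= 74<<0 -> acc=74 shift=7 [end]
Varint 1: bytes[0:1] = 4A -> value 74 (1 byte(s))
  byte[1]=0x4B cont=0 payload=0x4B=75: acc |= 75<<0 -> acc=75 shift=7 [end]
Varint 2: bytes[1:2] = 4B -> value 75 (1 byte(s))
  byte[2]=0x1A cont=0 payload=0x1A=26: acc |= 26<<0 -> acc=26 shift=7 [end]
Varint 3: bytes[2:3] = 1A -> value 26 (1 byte(s))
  byte[3]=0xD4 cont=1 payload=0x54=84: acc |= 84<<0 -> acc=84 shift=7
  byte[4]=0xAE cont=1 payload=0x2E=46: acc |= 46<<7 -> acc=5972 shift=14
  byte[5]=0xB7 cont=1 payload=0x37=55: acc |= 55<<14 -> acc=907092 shift=21
  byte[6]=0x61 cont=0 payload=0x61=97: acc |= 97<<21 -> acc=204330836 shift=28 [end]
Varint 4: bytes[3:7] = D4 AE B7 61 -> value 204330836 (4 byte(s))
  byte[7]=0x4D cont=0 payload=0x4D=77: acc |= 77<<0 -> acc=77 shift=7 [end]
Varint 5: bytes[7:8] = 4D -> value 77 (1 byte(s))

Answer: 74 75 26 204330836 77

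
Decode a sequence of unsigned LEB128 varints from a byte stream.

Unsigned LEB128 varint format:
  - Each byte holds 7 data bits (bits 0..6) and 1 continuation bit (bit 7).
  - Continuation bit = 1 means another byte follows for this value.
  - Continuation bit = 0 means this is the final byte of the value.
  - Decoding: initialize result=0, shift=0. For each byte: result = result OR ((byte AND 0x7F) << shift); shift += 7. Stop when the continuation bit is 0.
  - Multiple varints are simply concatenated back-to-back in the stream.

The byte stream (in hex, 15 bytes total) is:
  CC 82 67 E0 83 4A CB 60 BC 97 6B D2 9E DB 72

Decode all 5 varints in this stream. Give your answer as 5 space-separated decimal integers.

  byte[0]=0xCC cont=1 payload=0x4C=76: acc |= 76<<0 -> acc=76 shift=7
  byte[1]=0x82 cont=1 payload=0x02=2: acc |= 2<<7 -> acc=332 shift=14
  byte[2]=0x67 cont=0 payload=0x67=103: acc |= 103<<14 -> acc=1687884 shift=21 [end]
Varint 1: bytes[0:3] = CC 82 67 -> value 1687884 (3 byte(s))
  byte[3]=0xE0 cont=1 payload=0x60=96: acc |= 96<<0 -> acc=96 shift=7
  byte[4]=0x83 cont=1 payload=0x03=3: acc |= 3<<7 -> acc=480 shift=14
  byte[5]=0x4A cont=0 payload=0x4A=74: acc |= 74<<14 -> acc=1212896 shift=21 [end]
Varint 2: bytes[3:6] = E0 83 4A -> value 1212896 (3 byte(s))
  byte[6]=0xCB cont=1 payload=0x4B=75: acc |= 75<<0 -> acc=75 shift=7
  byte[7]=0x60 cont=0 payload=0x60=96: acc |= 96<<7 -> acc=12363 shift=14 [end]
Varint 3: bytes[6:8] = CB 60 -> value 12363 (2 byte(s))
  byte[8]=0xBC cont=1 payload=0x3C=60: acc |= 60<<0 -> acc=60 shift=7
  byte[9]=0x97 cont=1 payload=0x17=23: acc |= 23<<7 -> acc=3004 shift=14
  byte[10]=0x6B cont=0 payload=0x6B=107: acc |= 107<<14 -> acc=1756092 shift=21 [end]
Varint 4: bytes[8:11] = BC 97 6B -> value 1756092 (3 byte(s))
  byte[11]=0xD2 cont=1 payload=0x52=82: acc |= 82<<0 -> acc=82 shift=7
  byte[12]=0x9E cont=1 payload=0x1E=30: acc |= 30<<7 -> acc=3922 shift=14
  byte[13]=0xDB cont=1 payload=0x5B=91: acc |= 91<<14 -> acc=1494866 shift=21
  byte[14]=0x72 cont=0 payload=0x72=114: acc |= 114<<21 -> acc=240570194 shift=28 [end]
Varint 5: bytes[11:15] = D2 9E DB 72 -> value 240570194 (4 byte(s))

Answer: 1687884 1212896 12363 1756092 240570194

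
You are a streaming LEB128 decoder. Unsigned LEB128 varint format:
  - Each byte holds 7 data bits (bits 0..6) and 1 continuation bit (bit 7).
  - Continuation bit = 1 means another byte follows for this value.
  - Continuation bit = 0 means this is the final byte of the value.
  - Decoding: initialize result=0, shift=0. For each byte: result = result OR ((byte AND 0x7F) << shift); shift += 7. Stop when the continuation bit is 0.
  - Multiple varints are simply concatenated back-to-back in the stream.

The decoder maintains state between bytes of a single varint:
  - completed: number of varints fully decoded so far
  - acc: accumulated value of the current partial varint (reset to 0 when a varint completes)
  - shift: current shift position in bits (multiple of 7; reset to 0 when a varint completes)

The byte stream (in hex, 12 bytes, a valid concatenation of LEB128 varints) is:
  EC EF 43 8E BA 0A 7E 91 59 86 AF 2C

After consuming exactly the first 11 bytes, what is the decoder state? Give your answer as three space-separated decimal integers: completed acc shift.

Answer: 4 6022 14

Derivation:
byte[0]=0xEC cont=1 payload=0x6C: acc |= 108<<0 -> completed=0 acc=108 shift=7
byte[1]=0xEF cont=1 payload=0x6F: acc |= 111<<7 -> completed=0 acc=14316 shift=14
byte[2]=0x43 cont=0 payload=0x43: varint #1 complete (value=1112044); reset -> completed=1 acc=0 shift=0
byte[3]=0x8E cont=1 payload=0x0E: acc |= 14<<0 -> completed=1 acc=14 shift=7
byte[4]=0xBA cont=1 payload=0x3A: acc |= 58<<7 -> completed=1 acc=7438 shift=14
byte[5]=0x0A cont=0 payload=0x0A: varint #2 complete (value=171278); reset -> completed=2 acc=0 shift=0
byte[6]=0x7E cont=0 payload=0x7E: varint #3 complete (value=126); reset -> completed=3 acc=0 shift=0
byte[7]=0x91 cont=1 payload=0x11: acc |= 17<<0 -> completed=3 acc=17 shift=7
byte[8]=0x59 cont=0 payload=0x59: varint #4 complete (value=11409); reset -> completed=4 acc=0 shift=0
byte[9]=0x86 cont=1 payload=0x06: acc |= 6<<0 -> completed=4 acc=6 shift=7
byte[10]=0xAF cont=1 payload=0x2F: acc |= 47<<7 -> completed=4 acc=6022 shift=14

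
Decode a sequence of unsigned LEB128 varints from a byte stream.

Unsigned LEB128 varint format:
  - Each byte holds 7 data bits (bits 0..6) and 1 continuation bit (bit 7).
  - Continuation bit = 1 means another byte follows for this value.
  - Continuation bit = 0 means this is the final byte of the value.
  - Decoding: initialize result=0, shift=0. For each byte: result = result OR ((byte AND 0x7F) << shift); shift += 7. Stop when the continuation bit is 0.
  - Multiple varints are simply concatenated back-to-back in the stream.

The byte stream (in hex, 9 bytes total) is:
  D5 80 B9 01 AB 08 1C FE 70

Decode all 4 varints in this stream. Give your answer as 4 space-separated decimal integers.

Answer: 3031125 1067 28 14462

Derivation:
  byte[0]=0xD5 cont=1 payload=0x55=85: acc |= 85<<0 -> acc=85 shift=7
  byte[1]=0x80 cont=1 payload=0x00=0: acc |= 0<<7 -> acc=85 shift=14
  byte[2]=0xB9 cont=1 payload=0x39=57: acc |= 57<<14 -> acc=933973 shift=21
  byte[3]=0x01 cont=0 payload=0x01=1: acc |= 1<<21 -> acc=3031125 shift=28 [end]
Varint 1: bytes[0:4] = D5 80 B9 01 -> value 3031125 (4 byte(s))
  byte[4]=0xAB cont=1 payload=0x2B=43: acc |= 43<<0 -> acc=43 shift=7
  byte[5]=0x08 cont=0 payload=0x08=8: acc |= 8<<7 -> acc=1067 shift=14 [end]
Varint 2: bytes[4:6] = AB 08 -> value 1067 (2 byte(s))
  byte[6]=0x1C cont=0 payload=0x1C=28: acc |= 28<<0 -> acc=28 shift=7 [end]
Varint 3: bytes[6:7] = 1C -> value 28 (1 byte(s))
  byte[7]=0xFE cont=1 payload=0x7E=126: acc |= 126<<0 -> acc=126 shift=7
  byte[8]=0x70 cont=0 payload=0x70=112: acc |= 112<<7 -> acc=14462 shift=14 [end]
Varint 4: bytes[7:9] = FE 70 -> value 14462 (2 byte(s))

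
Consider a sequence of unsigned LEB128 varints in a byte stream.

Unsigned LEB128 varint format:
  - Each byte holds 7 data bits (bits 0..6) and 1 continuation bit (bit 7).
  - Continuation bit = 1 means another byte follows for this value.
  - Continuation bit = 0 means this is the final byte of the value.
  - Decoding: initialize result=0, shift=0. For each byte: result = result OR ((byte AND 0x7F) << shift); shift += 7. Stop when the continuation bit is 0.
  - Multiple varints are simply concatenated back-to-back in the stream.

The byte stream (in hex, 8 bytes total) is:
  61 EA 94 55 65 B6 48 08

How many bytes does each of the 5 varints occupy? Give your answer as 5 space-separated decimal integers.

Answer: 1 3 1 2 1

Derivation:
  byte[0]=0x61 cont=0 payload=0x61=97: acc |= 97<<0 -> acc=97 shift=7 [end]
Varint 1: bytes[0:1] = 61 -> value 97 (1 byte(s))
  byte[1]=0xEA cont=1 payload=0x6A=106: acc |= 106<<0 -> acc=106 shift=7
  byte[2]=0x94 cont=1 payload=0x14=20: acc |= 20<<7 -> acc=2666 shift=14
  byte[3]=0x55 cont=0 payload=0x55=85: acc |= 85<<14 -> acc=1395306 shift=21 [end]
Varint 2: bytes[1:4] = EA 94 55 -> value 1395306 (3 byte(s))
  byte[4]=0x65 cont=0 payload=0x65=101: acc |= 101<<0 -> acc=101 shift=7 [end]
Varint 3: bytes[4:5] = 65 -> value 101 (1 byte(s))
  byte[5]=0xB6 cont=1 payload=0x36=54: acc |= 54<<0 -> acc=54 shift=7
  byte[6]=0x48 cont=0 payload=0x48=72: acc |= 72<<7 -> acc=9270 shift=14 [end]
Varint 4: bytes[5:7] = B6 48 -> value 9270 (2 byte(s))
  byte[7]=0x08 cont=0 payload=0x08=8: acc |= 8<<0 -> acc=8 shift=7 [end]
Varint 5: bytes[7:8] = 08 -> value 8 (1 byte(s))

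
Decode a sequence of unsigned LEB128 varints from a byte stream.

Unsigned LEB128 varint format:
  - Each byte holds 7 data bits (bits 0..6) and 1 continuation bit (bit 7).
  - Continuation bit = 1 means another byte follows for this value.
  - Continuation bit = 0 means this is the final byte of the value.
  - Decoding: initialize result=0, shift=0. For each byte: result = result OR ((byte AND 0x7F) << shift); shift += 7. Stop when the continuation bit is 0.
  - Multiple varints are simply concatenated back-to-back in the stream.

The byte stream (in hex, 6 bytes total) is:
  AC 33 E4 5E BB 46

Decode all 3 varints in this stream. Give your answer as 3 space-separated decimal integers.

Answer: 6572 12132 9019

Derivation:
  byte[0]=0xAC cont=1 payload=0x2C=44: acc |= 44<<0 -> acc=44 shift=7
  byte[1]=0x33 cont=0 payload=0x33=51: acc |= 51<<7 -> acc=6572 shift=14 [end]
Varint 1: bytes[0:2] = AC 33 -> value 6572 (2 byte(s))
  byte[2]=0xE4 cont=1 payload=0x64=100: acc |= 100<<0 -> acc=100 shift=7
  byte[3]=0x5E cont=0 payload=0x5E=94: acc |= 94<<7 -> acc=12132 shift=14 [end]
Varint 2: bytes[2:4] = E4 5E -> value 12132 (2 byte(s))
  byte[4]=0xBB cont=1 payload=0x3B=59: acc |= 59<<0 -> acc=59 shift=7
  byte[5]=0x46 cont=0 payload=0x46=70: acc |= 70<<7 -> acc=9019 shift=14 [end]
Varint 3: bytes[4:6] = BB 46 -> value 9019 (2 byte(s))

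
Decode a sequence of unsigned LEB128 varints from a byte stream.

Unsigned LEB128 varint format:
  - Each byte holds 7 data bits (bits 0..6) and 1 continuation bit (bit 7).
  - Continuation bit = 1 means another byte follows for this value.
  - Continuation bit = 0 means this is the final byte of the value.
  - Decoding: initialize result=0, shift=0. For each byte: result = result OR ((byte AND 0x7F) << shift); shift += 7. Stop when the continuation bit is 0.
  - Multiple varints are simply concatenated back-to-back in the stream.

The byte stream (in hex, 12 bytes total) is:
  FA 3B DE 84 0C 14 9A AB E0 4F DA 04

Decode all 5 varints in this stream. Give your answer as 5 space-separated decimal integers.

Answer: 7674 197214 20 167253402 602

Derivation:
  byte[0]=0xFA cont=1 payload=0x7A=122: acc |= 122<<0 -> acc=122 shift=7
  byte[1]=0x3B cont=0 payload=0x3B=59: acc |= 59<<7 -> acc=7674 shift=14 [end]
Varint 1: bytes[0:2] = FA 3B -> value 7674 (2 byte(s))
  byte[2]=0xDE cont=1 payload=0x5E=94: acc |= 94<<0 -> acc=94 shift=7
  byte[3]=0x84 cont=1 payload=0x04=4: acc |= 4<<7 -> acc=606 shift=14
  byte[4]=0x0C cont=0 payload=0x0C=12: acc |= 12<<14 -> acc=197214 shift=21 [end]
Varint 2: bytes[2:5] = DE 84 0C -> value 197214 (3 byte(s))
  byte[5]=0x14 cont=0 payload=0x14=20: acc |= 20<<0 -> acc=20 shift=7 [end]
Varint 3: bytes[5:6] = 14 -> value 20 (1 byte(s))
  byte[6]=0x9A cont=1 payload=0x1A=26: acc |= 26<<0 -> acc=26 shift=7
  byte[7]=0xAB cont=1 payload=0x2B=43: acc |= 43<<7 -> acc=5530 shift=14
  byte[8]=0xE0 cont=1 payload=0x60=96: acc |= 96<<14 -> acc=1578394 shift=21
  byte[9]=0x4F cont=0 payload=0x4F=79: acc |= 79<<21 -> acc=167253402 shift=28 [end]
Varint 4: bytes[6:10] = 9A AB E0 4F -> value 167253402 (4 byte(s))
  byte[10]=0xDA cont=1 payload=0x5A=90: acc |= 90<<0 -> acc=90 shift=7
  byte[11]=0x04 cont=0 payload=0x04=4: acc |= 4<<7 -> acc=602 shift=14 [end]
Varint 5: bytes[10:12] = DA 04 -> value 602 (2 byte(s))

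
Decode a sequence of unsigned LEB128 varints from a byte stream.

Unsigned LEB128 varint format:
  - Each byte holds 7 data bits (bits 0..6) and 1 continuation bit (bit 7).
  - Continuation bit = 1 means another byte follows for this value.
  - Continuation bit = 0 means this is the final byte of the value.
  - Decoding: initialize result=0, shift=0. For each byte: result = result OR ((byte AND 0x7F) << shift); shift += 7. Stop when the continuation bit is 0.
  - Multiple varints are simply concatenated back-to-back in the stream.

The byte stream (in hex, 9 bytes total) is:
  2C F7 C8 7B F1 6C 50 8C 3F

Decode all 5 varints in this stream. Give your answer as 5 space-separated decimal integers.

  byte[0]=0x2C cont=0 payload=0x2C=44: acc |= 44<<0 -> acc=44 shift=7 [end]
Varint 1: bytes[0:1] = 2C -> value 44 (1 byte(s))
  byte[1]=0xF7 cont=1 payload=0x77=119: acc |= 119<<0 -> acc=119 shift=7
  byte[2]=0xC8 cont=1 payload=0x48=72: acc |= 72<<7 -> acc=9335 shift=14
  byte[3]=0x7B cont=0 payload=0x7B=123: acc |= 123<<14 -> acc=2024567 shift=21 [end]
Varint 2: bytes[1:4] = F7 C8 7B -> value 2024567 (3 byte(s))
  byte[4]=0xF1 cont=1 payload=0x71=113: acc |= 113<<0 -> acc=113 shift=7
  byte[5]=0x6C cont=0 payload=0x6C=108: acc |= 108<<7 -> acc=13937 shift=14 [end]
Varint 3: bytes[4:6] = F1 6C -> value 13937 (2 byte(s))
  byte[6]=0x50 cont=0 payload=0x50=80: acc |= 80<<0 -> acc=80 shift=7 [end]
Varint 4: bytes[6:7] = 50 -> value 80 (1 byte(s))
  byte[7]=0x8C cont=1 payload=0x0C=12: acc |= 12<<0 -> acc=12 shift=7
  byte[8]=0x3F cont=0 payload=0x3F=63: acc |= 63<<7 -> acc=8076 shift=14 [end]
Varint 5: bytes[7:9] = 8C 3F -> value 8076 (2 byte(s))

Answer: 44 2024567 13937 80 8076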